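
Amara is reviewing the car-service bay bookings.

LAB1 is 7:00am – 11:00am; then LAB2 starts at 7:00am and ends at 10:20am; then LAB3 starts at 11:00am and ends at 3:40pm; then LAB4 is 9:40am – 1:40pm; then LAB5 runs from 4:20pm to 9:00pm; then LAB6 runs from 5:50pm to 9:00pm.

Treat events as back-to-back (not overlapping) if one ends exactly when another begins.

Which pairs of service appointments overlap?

LAB1 & LAB2, LAB1 & LAB4, LAB2 & LAB4, LAB3 & LAB4, LAB5 & LAB6

Sorted by start: LAB1, LAB2, LAB4, LAB3, LAB5, LAB6.
LAB2 starts before LAB1 ends → LAB1 and LAB2 overlap.
LAB4 starts before LAB1 ends → LAB1 and LAB4 overlap.
LAB3 starts exactly when LAB1 ends (back-to-back, no overlap) — done with LAB1.
LAB4 starts before LAB2 ends → LAB2 and LAB4 overlap.
LAB3 starts after LAB2 ends — done with LAB2.
LAB3 starts before LAB4 ends → LAB4 and LAB3 overlap.
LAB5 starts after LAB4 ends — done with LAB4.
LAB5 starts after LAB3 ends — done with LAB3.
LAB6 starts before LAB5 ends → LAB5 and LAB6 overlap.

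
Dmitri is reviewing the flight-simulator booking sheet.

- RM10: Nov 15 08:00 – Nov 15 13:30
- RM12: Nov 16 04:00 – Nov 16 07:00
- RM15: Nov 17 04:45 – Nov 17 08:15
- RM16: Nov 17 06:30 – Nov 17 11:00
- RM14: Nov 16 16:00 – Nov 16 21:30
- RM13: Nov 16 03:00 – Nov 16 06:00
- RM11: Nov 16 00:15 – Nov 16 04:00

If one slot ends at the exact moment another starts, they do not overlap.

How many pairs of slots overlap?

Sorted by start: RM10, RM11, RM13, RM12, RM14, RM15, RM16.
RM11 starts after RM10 ends — done with RM10.
RM13 starts before RM11 ends → RM11 and RM13 overlap.
RM12 starts exactly when RM11 ends (back-to-back, no overlap) — done with RM11.
RM12 starts before RM13 ends → RM13 and RM12 overlap.
RM14 starts after RM13 ends — done with RM13.
RM14 starts after RM12 ends — done with RM12.
RM15 starts after RM14 ends — done with RM14.
RM16 starts before RM15 ends → RM15 and RM16 overlap.
Overlapping pairs: RM11 & RM13, RM12 & RM13, RM15 & RM16 — 3 in total.

3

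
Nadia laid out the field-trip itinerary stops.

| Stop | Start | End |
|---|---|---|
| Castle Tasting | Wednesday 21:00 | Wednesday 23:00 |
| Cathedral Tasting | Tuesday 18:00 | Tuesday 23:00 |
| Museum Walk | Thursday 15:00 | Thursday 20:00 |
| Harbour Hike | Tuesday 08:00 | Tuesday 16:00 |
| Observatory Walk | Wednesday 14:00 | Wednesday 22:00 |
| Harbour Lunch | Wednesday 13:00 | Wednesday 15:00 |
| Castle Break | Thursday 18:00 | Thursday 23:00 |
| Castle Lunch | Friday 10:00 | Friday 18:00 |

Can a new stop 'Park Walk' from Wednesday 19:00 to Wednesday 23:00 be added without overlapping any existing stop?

Harbour Hike: ends Tuesday 16:00 at or before Park Walk starts Wednesday 19:00 → clear.
Cathedral Tasting: ends Tuesday 23:00 at or before Park Walk starts Wednesday 19:00 → clear.
Harbour Lunch: ends Wednesday 15:00 at or before Park Walk starts Wednesday 19:00 → clear.
Observatory Walk: starts Wednesday 14:00 before Park Walk ends Wednesday 23:00, and ends Wednesday 22:00 after Park Walk starts Wednesday 19:00 → overlap.
Castle Tasting: starts Wednesday 21:00 before Park Walk ends Wednesday 23:00, and ends Wednesday 23:00 after Park Walk starts Wednesday 19:00 → overlap.
Museum Walk: starts Thursday 15:00 at or after Park Walk ends Wednesday 23:00 → clear.
Castle Break: starts Thursday 18:00 at or after Park Walk ends Wednesday 23:00 → clear.
Castle Lunch: starts Friday 10:00 at or after Park Walk ends Wednesday 23:00 → clear.
Park Walk overlaps Observatory Walk, Castle Tasting.

No — it overlaps Castle Tasting, Observatory Walk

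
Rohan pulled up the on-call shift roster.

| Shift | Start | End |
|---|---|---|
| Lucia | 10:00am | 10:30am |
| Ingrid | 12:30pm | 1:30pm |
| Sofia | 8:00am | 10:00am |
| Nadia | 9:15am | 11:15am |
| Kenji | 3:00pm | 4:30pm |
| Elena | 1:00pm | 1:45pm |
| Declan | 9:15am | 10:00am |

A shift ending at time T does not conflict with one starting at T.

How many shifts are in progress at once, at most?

3

Sweep the timeline, counting +1 at each start and −1 at each end (ends before starts at a tie):
8:00am start Sofia → 1
9:15am start Declan → 2
9:15am start Nadia → 3
10:00am end Declan → 2
10:00am end Sofia → 1
10:00am start Lucia → 2
10:30am end Lucia → 1
11:15am end Nadia → 0
12:30pm start Ingrid → 1
1:00pm start Elena → 2
1:30pm end Ingrid → 1
1:45pm end Elena → 0
3:00pm start Kenji → 1
4:30pm end Kenji → 0
Peak is 3, at 9:15am (Declan, Nadia, Sofia).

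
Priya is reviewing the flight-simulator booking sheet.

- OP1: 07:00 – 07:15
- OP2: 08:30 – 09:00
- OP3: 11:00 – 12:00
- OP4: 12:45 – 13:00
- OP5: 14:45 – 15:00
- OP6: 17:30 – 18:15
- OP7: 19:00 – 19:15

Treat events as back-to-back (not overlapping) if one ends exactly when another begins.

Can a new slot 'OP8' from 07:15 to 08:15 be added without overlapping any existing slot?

Yes — the slot is free

OP1: ends 07:15 at or before OP8 starts 07:15 → clear.
OP2: starts 08:30 at or after OP8 ends 08:15 → clear.
OP3: starts 11:00 at or after OP8 ends 08:15 → clear.
OP4: starts 12:45 at or after OP8 ends 08:15 → clear.
OP5: starts 14:45 at or after OP8 ends 08:15 → clear.
OP6: starts 17:30 at or after OP8 ends 08:15 → clear.
OP7: starts 19:00 at or after OP8 ends 08:15 → clear.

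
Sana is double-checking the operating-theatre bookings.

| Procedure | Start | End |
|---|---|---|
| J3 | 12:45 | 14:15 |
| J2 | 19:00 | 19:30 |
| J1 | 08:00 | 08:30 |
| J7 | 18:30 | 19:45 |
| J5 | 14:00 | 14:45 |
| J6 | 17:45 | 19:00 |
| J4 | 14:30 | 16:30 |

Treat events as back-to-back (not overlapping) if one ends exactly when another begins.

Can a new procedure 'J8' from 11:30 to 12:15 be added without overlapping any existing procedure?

J1: ends 08:30 at or before J8 starts 11:30 → clear.
J3: starts 12:45 at or after J8 ends 12:15 → clear.
J5: starts 14:00 at or after J8 ends 12:15 → clear.
J4: starts 14:30 at or after J8 ends 12:15 → clear.
J6: starts 17:45 at or after J8 ends 12:15 → clear.
J7: starts 18:30 at or after J8 ends 12:15 → clear.
J2: starts 19:00 at or after J8 ends 12:15 → clear.

Yes — the slot is free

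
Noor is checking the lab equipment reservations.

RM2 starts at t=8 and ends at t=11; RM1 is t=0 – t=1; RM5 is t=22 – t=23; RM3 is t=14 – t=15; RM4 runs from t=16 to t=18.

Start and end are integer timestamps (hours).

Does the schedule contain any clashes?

Sorted by start: RM1, RM2, RM3, RM4, RM5.
RM2 starts after RM1 ends, so RM1 has no further overlaps.
RM3 starts after RM2 ends, so RM2 has no further overlaps.
RM4 starts after RM3 ends, so RM3 has no further overlaps.
RM5 starts after RM4 ends.
Every pair is clear; the schedule has no overlaps.

No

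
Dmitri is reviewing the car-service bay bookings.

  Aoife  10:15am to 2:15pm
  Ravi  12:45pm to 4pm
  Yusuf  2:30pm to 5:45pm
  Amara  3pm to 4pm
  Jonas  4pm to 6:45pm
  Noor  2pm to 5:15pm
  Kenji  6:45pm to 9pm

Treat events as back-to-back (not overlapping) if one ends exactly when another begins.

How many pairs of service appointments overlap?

Check each pair: they overlap iff neither finishes before the other starts.
Sorted by start: Aoife, Ravi, Noor, Yusuf, Amara, Jonas, Kenji.
Ravi starts before Aoife ends → Aoife and Ravi overlap.
Noor starts before Aoife ends → Aoife and Noor overlap.
Yusuf starts after Aoife ends — done with Aoife.
Noor starts before Ravi ends → Ravi and Noor overlap.
Yusuf starts before Ravi ends → Ravi and Yusuf overlap.
Amara starts before Ravi ends → Ravi and Amara overlap.
Jonas starts exactly when Ravi ends (back-to-back, no overlap) — done with Ravi.
Yusuf starts before Noor ends → Noor and Yusuf overlap.
Amara starts before Noor ends → Noor and Amara overlap.
Jonas starts before Noor ends → Noor and Jonas overlap.
Kenji starts after Noor ends.
Amara starts before Yusuf ends → Yusuf and Amara overlap.
Jonas starts before Yusuf ends → Yusuf and Jonas overlap.
Kenji starts after Yusuf ends.
Jonas starts exactly when Amara ends (back-to-back, no overlap) — done with Amara.
Kenji starts exactly when Jonas ends (back-to-back, no overlap).
Overlapping pairs: Amara & Noor, Amara & Ravi, Amara & Yusuf, Aoife & Noor, Aoife & Ravi, Jonas & Noor, Jonas & Yusuf, Noor & Ravi, Noor & Yusuf, Ravi & Yusuf — 10 in total.

10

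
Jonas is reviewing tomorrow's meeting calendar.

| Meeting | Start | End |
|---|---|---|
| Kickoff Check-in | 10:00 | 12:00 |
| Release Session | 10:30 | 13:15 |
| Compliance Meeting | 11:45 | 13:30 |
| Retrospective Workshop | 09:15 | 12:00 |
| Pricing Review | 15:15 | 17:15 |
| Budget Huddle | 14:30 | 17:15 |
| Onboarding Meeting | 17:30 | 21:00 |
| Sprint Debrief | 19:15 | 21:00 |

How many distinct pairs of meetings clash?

Sorted by start: Retrospective Workshop, Kickoff Check-in, Release Session, Compliance Meeting, Budget Huddle, Pricing Review, Onboarding Meeting, Sprint Debrief.
Kickoff Check-in starts before Retrospective Workshop ends → Retrospective Workshop and Kickoff Check-in overlap.
Release Session starts before Retrospective Workshop ends → Retrospective Workshop and Release Session overlap.
Compliance Meeting starts before Retrospective Workshop ends → Retrospective Workshop and Compliance Meeting overlap.
Budget Huddle starts after Retrospective Workshop ends, so Retrospective Workshop has no further overlaps.
Release Session starts before Kickoff Check-in ends → Kickoff Check-in and Release Session overlap.
Compliance Meeting starts before Kickoff Check-in ends → Kickoff Check-in and Compliance Meeting overlap.
Budget Huddle starts after Kickoff Check-in ends, so Kickoff Check-in has no further overlaps.
Compliance Meeting starts before Release Session ends → Release Session and Compliance Meeting overlap.
Budget Huddle starts after Release Session ends, so Release Session has no further overlaps.
Budget Huddle starts after Compliance Meeting ends, so Compliance Meeting has no further overlaps.
Pricing Review starts before Budget Huddle ends → Budget Huddle and Pricing Review overlap.
Onboarding Meeting starts after Budget Huddle ends, so Budget Huddle has no further overlaps.
Onboarding Meeting starts after Pricing Review ends, so Pricing Review has no further overlaps.
Sprint Debrief starts before Onboarding Meeting ends → Onboarding Meeting and Sprint Debrief overlap.
Overlapping pairs: Budget Huddle & Pricing Review, Compliance Meeting & Kickoff Check-in, Compliance Meeting & Release Session, Compliance Meeting & Retrospective Workshop, Kickoff Check-in & Release Session, Kickoff Check-in & Retrospective Workshop, Onboarding Meeting & Sprint Debrief, Release Session & Retrospective Workshop — 8 in total.

8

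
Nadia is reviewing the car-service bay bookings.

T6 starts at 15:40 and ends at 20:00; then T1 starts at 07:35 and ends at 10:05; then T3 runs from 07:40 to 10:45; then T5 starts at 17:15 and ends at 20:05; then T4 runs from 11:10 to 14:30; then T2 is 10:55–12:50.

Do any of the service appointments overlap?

Yes

Sorted by start: T1, T3, T2, T4, T6, T5.
T3 starts before T1 ends → T1 and T3 overlap.
That's a conflict, so the schedule is not conflict-free.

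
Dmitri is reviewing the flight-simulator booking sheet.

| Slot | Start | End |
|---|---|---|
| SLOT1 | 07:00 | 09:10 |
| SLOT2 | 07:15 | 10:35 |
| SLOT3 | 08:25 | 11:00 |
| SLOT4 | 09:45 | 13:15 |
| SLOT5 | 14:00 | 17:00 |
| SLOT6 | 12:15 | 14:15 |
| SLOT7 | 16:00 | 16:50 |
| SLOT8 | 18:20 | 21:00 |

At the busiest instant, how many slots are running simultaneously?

3

Sweep the timeline, counting +1 at each start and −1 at each end (ends before starts at a tie):
07:00 start SLOT1 → 1
07:15 start SLOT2 → 2
08:25 start SLOT3 → 3
09:10 end SLOT1 → 2
09:45 start SLOT4 → 3
10:35 end SLOT2 → 2
11:00 end SLOT3 → 1
12:15 start SLOT6 → 2
13:15 end SLOT4 → 1
14:00 start SLOT5 → 2
14:15 end SLOT6 → 1
16:00 start SLOT7 → 2
16:50 end SLOT7 → 1
17:00 end SLOT5 → 0
18:20 start SLOT8 → 1
21:00 end SLOT8 → 0
Peak is 3, at 08:25 (SLOT1, SLOT2, SLOT3).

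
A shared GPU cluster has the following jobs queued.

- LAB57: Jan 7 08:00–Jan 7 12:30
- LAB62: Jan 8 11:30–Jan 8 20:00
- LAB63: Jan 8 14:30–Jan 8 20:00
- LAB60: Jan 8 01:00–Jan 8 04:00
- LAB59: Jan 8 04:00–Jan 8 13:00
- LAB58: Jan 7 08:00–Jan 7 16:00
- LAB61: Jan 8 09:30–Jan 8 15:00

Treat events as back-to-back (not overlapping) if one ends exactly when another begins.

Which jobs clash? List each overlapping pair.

LAB57 & LAB58, LAB59 & LAB61, LAB59 & LAB62, LAB61 & LAB62, LAB61 & LAB63, LAB62 & LAB63

Two intervals overlap when each starts before the other ends.
Sorted by start: LAB57, LAB58, LAB60, LAB59, LAB61, LAB62, LAB63.
LAB58 starts before LAB57 ends → LAB57 and LAB58 overlap.
LAB60 starts after LAB57 ends — done with LAB57.
LAB60 starts after LAB58 ends — done with LAB58.
LAB59 starts exactly when LAB60 ends (back-to-back, no overlap) — done with LAB60.
LAB61 starts before LAB59 ends → LAB59 and LAB61 overlap.
LAB62 starts before LAB59 ends → LAB59 and LAB62 overlap.
LAB63 starts after LAB59 ends.
LAB62 starts before LAB61 ends → LAB61 and LAB62 overlap.
LAB63 starts before LAB61 ends → LAB61 and LAB63 overlap.
LAB63 starts before LAB62 ends → LAB62 and LAB63 overlap.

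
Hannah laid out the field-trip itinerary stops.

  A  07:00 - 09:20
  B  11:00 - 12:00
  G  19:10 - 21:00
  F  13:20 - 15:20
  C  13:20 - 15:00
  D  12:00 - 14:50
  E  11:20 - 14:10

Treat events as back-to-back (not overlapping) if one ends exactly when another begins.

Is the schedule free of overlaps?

Check each pair: they overlap iff neither finishes before the other starts.
Sorted by start: A, B, E, D, C, F, G.
B starts after A ends, so A has no further overlaps.
E starts before B ends → B and E overlap.
That's a conflict, so the schedule is not conflict-free.

No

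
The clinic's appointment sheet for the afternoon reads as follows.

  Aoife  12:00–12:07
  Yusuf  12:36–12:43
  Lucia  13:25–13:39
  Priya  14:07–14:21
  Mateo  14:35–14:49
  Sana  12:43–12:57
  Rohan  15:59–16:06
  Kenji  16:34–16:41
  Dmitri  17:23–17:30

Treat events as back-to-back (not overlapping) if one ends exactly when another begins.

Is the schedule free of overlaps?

Yes

Two intervals overlap when each starts before the other ends.
Sorted by start: Aoife, Yusuf, Sana, Lucia, Priya, Mateo, Rohan, Kenji, Dmitri.
Yusuf starts after Aoife ends, so Aoife has no further overlaps.
Sana starts exactly when Yusuf ends (back-to-back, no overlap), so Yusuf has no further overlaps.
Lucia starts after Sana ends, so Sana has no further overlaps.
Priya starts after Lucia ends, so Lucia has no further overlaps.
Mateo starts after Priya ends, so Priya has no further overlaps.
Rohan starts after Mateo ends, so Mateo has no further overlaps.
Kenji starts after Rohan ends, so Rohan has no further overlaps.
Dmitri starts after Kenji ends.
Every pair is clear; the schedule has no overlaps.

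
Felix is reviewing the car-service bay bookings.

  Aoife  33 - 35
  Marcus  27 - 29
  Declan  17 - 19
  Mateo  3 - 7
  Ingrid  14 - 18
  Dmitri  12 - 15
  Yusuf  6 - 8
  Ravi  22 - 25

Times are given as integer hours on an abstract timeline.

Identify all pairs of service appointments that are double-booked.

Sorted by start: Mateo, Yusuf, Dmitri, Ingrid, Declan, Ravi, Marcus, Aoife.
Yusuf starts before Mateo ends → Mateo and Yusuf overlap.
Dmitri starts after Mateo ends, so nothing later overlaps Mateo either.
Dmitri starts after Yusuf ends, so nothing later overlaps Yusuf either.
Ingrid starts before Dmitri ends → Dmitri and Ingrid overlap.
Declan starts after Dmitri ends, so nothing later overlaps Dmitri either.
Declan starts before Ingrid ends → Ingrid and Declan overlap.
Ravi starts after Ingrid ends, so nothing later overlaps Ingrid either.
Ravi starts after Declan ends, so nothing later overlaps Declan either.
Marcus starts after Ravi ends, so nothing later overlaps Ravi either.
Aoife starts after Marcus ends.

Declan & Ingrid, Dmitri & Ingrid, Mateo & Yusuf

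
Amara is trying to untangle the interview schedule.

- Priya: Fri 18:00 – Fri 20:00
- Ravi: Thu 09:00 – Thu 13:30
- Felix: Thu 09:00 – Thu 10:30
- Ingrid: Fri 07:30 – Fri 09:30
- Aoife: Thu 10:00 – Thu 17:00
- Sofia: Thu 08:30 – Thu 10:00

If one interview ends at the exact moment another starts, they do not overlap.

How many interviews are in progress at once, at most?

Sort all start/end points and keep a running count:
Thu 08:30 start Sofia → 1
Thu 09:00 start Felix → 2
Thu 09:00 start Ravi → 3
Thu 10:00 end Sofia → 2
Thu 10:00 start Aoife → 3
Thu 10:30 end Felix → 2
Thu 13:30 end Ravi → 1
Thu 17:00 end Aoife → 0
Fri 07:30 start Ingrid → 1
Fri 09:30 end Ingrid → 0
Fri 18:00 start Priya → 1
Fri 20:00 end Priya → 0
Peak is 3, at Thu 09:00 (Felix, Ravi, Sofia).

3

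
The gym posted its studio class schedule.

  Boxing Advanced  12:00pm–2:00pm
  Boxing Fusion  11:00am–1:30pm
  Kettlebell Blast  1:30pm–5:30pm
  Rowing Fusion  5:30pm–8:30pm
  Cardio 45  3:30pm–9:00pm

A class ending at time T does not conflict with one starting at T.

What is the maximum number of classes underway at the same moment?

Walk through starts and ends in time order (an end at T is processed before a start at T):
11:00am start Boxing Fusion → 1
12:00pm start Boxing Advanced → 2
1:30pm end Boxing Fusion → 1
1:30pm start Kettlebell Blast → 2
2:00pm end Boxing Advanced → 1
3:30pm start Cardio 45 → 2
5:30pm end Kettlebell Blast → 1
5:30pm start Rowing Fusion → 2
8:30pm end Rowing Fusion → 1
9:00pm end Cardio 45 → 0
Peak is 2, at 12:00pm (Boxing Advanced, Boxing Fusion).

2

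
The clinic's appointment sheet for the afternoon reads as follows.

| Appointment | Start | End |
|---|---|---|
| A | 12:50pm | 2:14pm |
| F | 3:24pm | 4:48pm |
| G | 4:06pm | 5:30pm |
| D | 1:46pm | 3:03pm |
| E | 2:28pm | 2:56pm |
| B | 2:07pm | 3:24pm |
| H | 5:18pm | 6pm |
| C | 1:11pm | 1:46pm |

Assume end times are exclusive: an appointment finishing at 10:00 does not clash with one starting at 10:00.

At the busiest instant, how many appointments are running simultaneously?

3

Sweep the timeline, counting +1 at each start and −1 at each end (ends before starts at a tie):
12:50pm start A → 1
1:11pm start C → 2
1:46pm end C → 1
1:46pm start D → 2
2:07pm start B → 3
2:14pm end A → 2
2:28pm start E → 3
2:56pm end E → 2
3:03pm end D → 1
3:24pm end B → 0
3:24pm start F → 1
4:06pm start G → 2
4:48pm end F → 1
5:18pm start H → 2
5:30pm end G → 1
6pm end H → 0
Peak is 3, at 2:07pm (A, B, D).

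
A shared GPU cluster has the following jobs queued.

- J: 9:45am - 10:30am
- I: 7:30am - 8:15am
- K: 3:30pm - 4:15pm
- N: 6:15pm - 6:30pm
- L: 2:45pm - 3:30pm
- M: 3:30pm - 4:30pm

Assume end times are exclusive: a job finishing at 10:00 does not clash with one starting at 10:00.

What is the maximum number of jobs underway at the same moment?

Walk through starts and ends in time order (an end at T is processed before a start at T):
7:30am start I → 1
8:15am end I → 0
9:45am start J → 1
10:30am end J → 0
2:45pm start L → 1
3:30pm end L → 0
3:30pm start K → 1
3:30pm start M → 2
4:15pm end K → 1
4:30pm end M → 0
6:15pm start N → 1
6:30pm end N → 0
Peak is 2, at 3:30pm (K, M).

2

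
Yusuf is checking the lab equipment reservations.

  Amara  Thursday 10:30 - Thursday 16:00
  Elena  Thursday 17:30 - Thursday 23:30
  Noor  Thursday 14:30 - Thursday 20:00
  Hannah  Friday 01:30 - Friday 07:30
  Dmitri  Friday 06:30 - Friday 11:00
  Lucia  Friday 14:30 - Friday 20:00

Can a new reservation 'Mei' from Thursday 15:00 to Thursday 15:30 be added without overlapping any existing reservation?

Amara: starts Thursday 10:30 before Mei ends Thursday 15:30, and ends Thursday 16:00 after Mei starts Thursday 15:00 → overlap.
Noor: starts Thursday 14:30 before Mei ends Thursday 15:30, and ends Thursday 20:00 after Mei starts Thursday 15:00 → overlap.
Elena: starts Thursday 17:30 at or after Mei ends Thursday 15:30 → clear.
Hannah: starts Friday 01:30 at or after Mei ends Thursday 15:30 → clear.
Dmitri: starts Friday 06:30 at or after Mei ends Thursday 15:30 → clear.
Lucia: starts Friday 14:30 at or after Mei ends Thursday 15:30 → clear.
Mei overlaps Amara, Noor.

No — it overlaps Amara, Noor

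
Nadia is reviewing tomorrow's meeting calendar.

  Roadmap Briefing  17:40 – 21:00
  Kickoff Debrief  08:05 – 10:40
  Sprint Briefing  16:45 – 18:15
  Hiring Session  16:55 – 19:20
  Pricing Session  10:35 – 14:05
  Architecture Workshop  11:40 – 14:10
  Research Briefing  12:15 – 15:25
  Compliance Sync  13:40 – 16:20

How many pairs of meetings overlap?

10

Check each pair: they overlap iff neither finishes before the other starts.
Sorted by start: Kickoff Debrief, Pricing Session, Architecture Workshop, Research Briefing, Compliance Sync, Sprint Briefing, Hiring Session, Roadmap Briefing.
Pricing Session starts before Kickoff Debrief ends → Kickoff Debrief and Pricing Session overlap.
Architecture Workshop starts after Kickoff Debrief ends, so Kickoff Debrief has no further overlaps.
Architecture Workshop starts before Pricing Session ends → Pricing Session and Architecture Workshop overlap.
Research Briefing starts before Pricing Session ends → Pricing Session and Research Briefing overlap.
Compliance Sync starts before Pricing Session ends → Pricing Session and Compliance Sync overlap.
Sprint Briefing starts after Pricing Session ends, so Pricing Session has no further overlaps.
Research Briefing starts before Architecture Workshop ends → Architecture Workshop and Research Briefing overlap.
Compliance Sync starts before Architecture Workshop ends → Architecture Workshop and Compliance Sync overlap.
Sprint Briefing starts after Architecture Workshop ends, so Architecture Workshop has no further overlaps.
Compliance Sync starts before Research Briefing ends → Research Briefing and Compliance Sync overlap.
Sprint Briefing starts after Research Briefing ends, so Research Briefing has no further overlaps.
Sprint Briefing starts after Compliance Sync ends, so Compliance Sync has no further overlaps.
Hiring Session starts before Sprint Briefing ends → Sprint Briefing and Hiring Session overlap.
Roadmap Briefing starts before Sprint Briefing ends → Sprint Briefing and Roadmap Briefing overlap.
Roadmap Briefing starts before Hiring Session ends → Hiring Session and Roadmap Briefing overlap.
Overlapping pairs: Architecture Workshop & Compliance Sync, Architecture Workshop & Pricing Session, Architecture Workshop & Research Briefing, Compliance Sync & Pricing Session, Compliance Sync & Research Briefing, Hiring Session & Roadmap Briefing, Hiring Session & Sprint Briefing, Kickoff Debrief & Pricing Session, Pricing Session & Research Briefing, Roadmap Briefing & Sprint Briefing — 10 in total.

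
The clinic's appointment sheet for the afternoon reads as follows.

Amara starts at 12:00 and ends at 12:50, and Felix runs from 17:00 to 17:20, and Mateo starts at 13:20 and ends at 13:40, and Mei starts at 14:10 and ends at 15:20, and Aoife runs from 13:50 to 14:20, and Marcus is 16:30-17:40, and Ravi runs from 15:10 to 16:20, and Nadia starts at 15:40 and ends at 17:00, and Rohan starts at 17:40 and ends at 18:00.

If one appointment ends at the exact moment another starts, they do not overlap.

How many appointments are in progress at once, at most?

2

Walk through starts and ends in time order (an end at T is processed before a start at T):
12:00 start Amara → 1
12:50 end Amara → 0
13:20 start Mateo → 1
13:40 end Mateo → 0
13:50 start Aoife → 1
14:10 start Mei → 2
14:20 end Aoife → 1
15:10 start Ravi → 2
15:20 end Mei → 1
15:40 start Nadia → 2
16:20 end Ravi → 1
16:30 start Marcus → 2
17:00 end Nadia → 1
17:00 start Felix → 2
17:20 end Felix → 1
17:40 end Marcus → 0
17:40 start Rohan → 1
18:00 end Rohan → 0
Peak is 2, at 14:10 (Aoife, Mei).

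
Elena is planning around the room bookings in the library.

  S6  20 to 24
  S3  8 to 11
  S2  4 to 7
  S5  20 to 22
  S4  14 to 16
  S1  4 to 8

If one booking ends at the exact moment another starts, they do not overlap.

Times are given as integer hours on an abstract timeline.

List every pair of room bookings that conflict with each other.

S1 & S2, S5 & S6

Check each pair: they overlap iff neither finishes before the other starts.
Sorted by start: S1, S2, S3, S4, S5, S6.
S2 starts before S1 ends → S1 and S2 overlap.
S3 starts exactly when S1 ends (back-to-back, no overlap), so S1 has no further overlaps.
S3 starts after S2 ends, so S2 has no further overlaps.
S4 starts after S3 ends, so S3 has no further overlaps.
S5 starts after S4 ends, so S4 has no further overlaps.
S6 starts before S5 ends → S5 and S6 overlap.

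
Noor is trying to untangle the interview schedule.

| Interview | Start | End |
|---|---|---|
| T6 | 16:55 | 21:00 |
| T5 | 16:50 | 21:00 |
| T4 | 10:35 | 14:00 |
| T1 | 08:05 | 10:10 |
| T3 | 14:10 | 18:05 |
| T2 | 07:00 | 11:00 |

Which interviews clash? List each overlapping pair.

Sorted by start: T2, T1, T4, T3, T5, T6.
T1 starts before T2 ends → T2 and T1 overlap.
T4 starts before T2 ends → T2 and T4 overlap.
T3 starts after T2 ends, so T2 has no further overlaps.
T4 starts after T1 ends, so T1 has no further overlaps.
T3 starts after T4 ends, so T4 has no further overlaps.
T5 starts before T3 ends → T3 and T5 overlap.
T6 starts before T3 ends → T3 and T6 overlap.
T6 starts before T5 ends → T5 and T6 overlap.

T1 & T2, T2 & T4, T3 & T5, T3 & T6, T5 & T6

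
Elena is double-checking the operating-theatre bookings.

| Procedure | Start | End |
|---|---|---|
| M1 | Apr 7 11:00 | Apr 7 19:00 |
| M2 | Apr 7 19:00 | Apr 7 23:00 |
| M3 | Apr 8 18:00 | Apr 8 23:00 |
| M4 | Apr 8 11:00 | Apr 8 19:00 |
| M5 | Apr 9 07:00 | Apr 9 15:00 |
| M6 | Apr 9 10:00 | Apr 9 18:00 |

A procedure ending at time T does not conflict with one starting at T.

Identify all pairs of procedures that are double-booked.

Sorted by start: M1, M2, M4, M3, M5, M6.
M2 starts exactly when M1 ends (back-to-back, no overlap); M1 is clear from here.
M4 starts after M2 ends; M2 is clear from here.
M3 starts before M4 ends → M4 and M3 overlap.
M5 starts after M4 ends; M4 is clear from here.
M5 starts after M3 ends; M3 is clear from here.
M6 starts before M5 ends → M5 and M6 overlap.

M3 & M4, M5 & M6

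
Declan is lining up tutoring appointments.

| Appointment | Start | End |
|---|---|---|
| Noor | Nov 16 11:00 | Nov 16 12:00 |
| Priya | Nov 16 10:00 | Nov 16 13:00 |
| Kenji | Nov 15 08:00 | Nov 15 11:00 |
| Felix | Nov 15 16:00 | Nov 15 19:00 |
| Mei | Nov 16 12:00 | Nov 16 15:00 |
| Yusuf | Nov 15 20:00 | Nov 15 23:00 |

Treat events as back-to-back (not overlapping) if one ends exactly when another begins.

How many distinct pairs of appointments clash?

Sorted by start: Kenji, Felix, Yusuf, Priya, Noor, Mei.
Felix starts after Kenji ends — done with Kenji.
Yusuf starts after Felix ends — done with Felix.
Priya starts after Yusuf ends — done with Yusuf.
Noor starts before Priya ends → Priya and Noor overlap.
Mei starts before Priya ends → Priya and Mei overlap.
Mei starts exactly when Noor ends (back-to-back, no overlap).
Overlapping pairs: Mei & Priya, Noor & Priya — 2 in total.

2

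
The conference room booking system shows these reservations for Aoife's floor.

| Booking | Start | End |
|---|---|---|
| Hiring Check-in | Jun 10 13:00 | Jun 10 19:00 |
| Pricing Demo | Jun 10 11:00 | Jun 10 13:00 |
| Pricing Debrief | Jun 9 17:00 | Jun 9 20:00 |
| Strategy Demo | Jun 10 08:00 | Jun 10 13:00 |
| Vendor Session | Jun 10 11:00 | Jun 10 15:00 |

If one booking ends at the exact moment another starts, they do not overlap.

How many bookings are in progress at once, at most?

Sweep the timeline, counting +1 at each start and −1 at each end (ends before starts at a tie):
Jun 9 17:00 start Pricing Debrief → 1
Jun 9 20:00 end Pricing Debrief → 0
Jun 10 08:00 start Strategy Demo → 1
Jun 10 11:00 start Pricing Demo → 2
Jun 10 11:00 start Vendor Session → 3
Jun 10 13:00 end Pricing Demo → 2
Jun 10 13:00 end Strategy Demo → 1
Jun 10 13:00 start Hiring Check-in → 2
Jun 10 15:00 end Vendor Session → 1
Jun 10 19:00 end Hiring Check-in → 0
Peak is 3, at Jun 10 11:00 (Pricing Demo, Strategy Demo, Vendor Session).

3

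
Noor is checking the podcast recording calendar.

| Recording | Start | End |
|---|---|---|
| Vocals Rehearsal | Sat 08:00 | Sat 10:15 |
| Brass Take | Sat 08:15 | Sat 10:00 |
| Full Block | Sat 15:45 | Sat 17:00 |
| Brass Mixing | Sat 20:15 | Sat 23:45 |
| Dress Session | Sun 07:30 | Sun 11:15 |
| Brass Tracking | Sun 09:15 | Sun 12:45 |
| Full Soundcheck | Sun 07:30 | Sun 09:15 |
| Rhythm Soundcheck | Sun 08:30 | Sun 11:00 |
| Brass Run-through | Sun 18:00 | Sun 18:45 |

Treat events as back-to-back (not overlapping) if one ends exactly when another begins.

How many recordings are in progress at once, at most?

Sweep the timeline, counting +1 at each start and −1 at each end (ends before starts at a tie):
Sat 08:00 start Vocals Rehearsal → 1
Sat 08:15 start Brass Take → 2
Sat 10:00 end Brass Take → 1
Sat 10:15 end Vocals Rehearsal → 0
Sat 15:45 start Full Block → 1
Sat 17:00 end Full Block → 0
Sat 20:15 start Brass Mixing → 1
Sat 23:45 end Brass Mixing → 0
Sun 07:30 start Dress Session → 1
Sun 07:30 start Full Soundcheck → 2
Sun 08:30 start Rhythm Soundcheck → 3
Sun 09:15 end Full Soundcheck → 2
Sun 09:15 start Brass Tracking → 3
Sun 11:00 end Rhythm Soundcheck → 2
Sun 11:15 end Dress Session → 1
Sun 12:45 end Brass Tracking → 0
Sun 18:00 start Brass Run-through → 1
Sun 18:45 end Brass Run-through → 0
Peak is 3, at Sun 08:30 (Dress Session, Full Soundcheck, Rhythm Soundcheck).

3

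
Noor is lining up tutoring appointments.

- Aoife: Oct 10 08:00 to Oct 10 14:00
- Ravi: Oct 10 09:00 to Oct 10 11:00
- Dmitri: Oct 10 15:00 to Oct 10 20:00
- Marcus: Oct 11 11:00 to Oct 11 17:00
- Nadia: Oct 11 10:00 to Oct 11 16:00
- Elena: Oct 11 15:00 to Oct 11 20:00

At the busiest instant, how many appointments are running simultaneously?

3

Sweep the timeline, counting +1 at each start and −1 at each end (ends before starts at a tie):
Oct 10 08:00 start Aoife → 1
Oct 10 09:00 start Ravi → 2
Oct 10 11:00 end Ravi → 1
Oct 10 14:00 end Aoife → 0
Oct 10 15:00 start Dmitri → 1
Oct 10 20:00 end Dmitri → 0
Oct 11 10:00 start Nadia → 1
Oct 11 11:00 start Marcus → 2
Oct 11 15:00 start Elena → 3
Oct 11 16:00 end Nadia → 2
Oct 11 17:00 end Marcus → 1
Oct 11 20:00 end Elena → 0
Peak is 3, at Oct 11 15:00 (Elena, Marcus, Nadia).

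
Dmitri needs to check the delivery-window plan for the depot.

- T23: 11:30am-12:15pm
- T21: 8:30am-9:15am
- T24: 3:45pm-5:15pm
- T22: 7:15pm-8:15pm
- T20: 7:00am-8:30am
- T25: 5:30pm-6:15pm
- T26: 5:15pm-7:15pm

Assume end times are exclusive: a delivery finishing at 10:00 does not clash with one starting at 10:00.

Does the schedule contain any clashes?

Sorted by start: T20, T21, T23, T24, T26, T25, T22.
T21 starts exactly when T20 ends (back-to-back, no overlap) — done with T20.
T23 starts after T21 ends — done with T21.
T24 starts after T23 ends — done with T23.
T26 starts exactly when T24 ends (back-to-back, no overlap) — done with T24.
T25 starts before T26 ends → T26 and T25 overlap.
That's a conflict, so the schedule is not conflict-free.

Yes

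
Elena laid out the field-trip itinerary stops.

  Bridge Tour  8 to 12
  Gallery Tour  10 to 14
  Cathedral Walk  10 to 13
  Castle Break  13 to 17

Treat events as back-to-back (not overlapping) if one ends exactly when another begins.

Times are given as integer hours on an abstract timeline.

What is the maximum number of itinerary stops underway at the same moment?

Sort all start/end points and keep a running count:
8 start Bridge Tour → 1
10 start Cathedral Walk → 2
10 start Gallery Tour → 3
12 end Bridge Tour → 2
13 end Cathedral Walk → 1
13 start Castle Break → 2
14 end Gallery Tour → 1
17 end Castle Break → 0
Peak is 3, at 10 (Bridge Tour, Cathedral Walk, Gallery Tour).

3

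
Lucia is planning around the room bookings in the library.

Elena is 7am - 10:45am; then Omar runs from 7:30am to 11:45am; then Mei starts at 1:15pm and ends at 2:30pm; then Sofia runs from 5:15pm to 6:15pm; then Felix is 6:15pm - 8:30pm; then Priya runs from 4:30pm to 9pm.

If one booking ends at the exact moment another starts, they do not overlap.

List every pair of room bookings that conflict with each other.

Elena & Omar, Felix & Priya, Priya & Sofia

Sorted by start: Elena, Omar, Mei, Priya, Sofia, Felix.
Omar starts before Elena ends → Elena and Omar overlap.
Mei starts after Elena ends; Elena is clear from here.
Mei starts after Omar ends; Omar is clear from here.
Priya starts after Mei ends; Mei is clear from here.
Sofia starts before Priya ends → Priya and Sofia overlap.
Felix starts before Priya ends → Priya and Felix overlap.
Felix starts exactly when Sofia ends (back-to-back, no overlap).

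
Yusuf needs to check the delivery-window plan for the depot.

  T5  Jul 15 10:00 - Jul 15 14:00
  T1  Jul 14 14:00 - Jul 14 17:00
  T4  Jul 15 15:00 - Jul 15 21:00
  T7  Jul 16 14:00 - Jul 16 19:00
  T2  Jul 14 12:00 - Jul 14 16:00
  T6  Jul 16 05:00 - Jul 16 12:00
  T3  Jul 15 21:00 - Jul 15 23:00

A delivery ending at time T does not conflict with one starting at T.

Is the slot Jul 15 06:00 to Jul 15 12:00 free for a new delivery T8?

T2: ends Jul 14 16:00 at or before T8 starts Jul 15 06:00 → clear.
T1: ends Jul 14 17:00 at or before T8 starts Jul 15 06:00 → clear.
T5: starts Jul 15 10:00 before T8 ends Jul 15 12:00, and ends Jul 15 14:00 after T8 starts Jul 15 06:00 → overlap.
T4: starts Jul 15 15:00 at or after T8 ends Jul 15 12:00 → clear.
T3: starts Jul 15 21:00 at or after T8 ends Jul 15 12:00 → clear.
T6: starts Jul 16 05:00 at or after T8 ends Jul 15 12:00 → clear.
T7: starts Jul 16 14:00 at or after T8 ends Jul 15 12:00 → clear.
T8 overlaps T5.

No — it overlaps T5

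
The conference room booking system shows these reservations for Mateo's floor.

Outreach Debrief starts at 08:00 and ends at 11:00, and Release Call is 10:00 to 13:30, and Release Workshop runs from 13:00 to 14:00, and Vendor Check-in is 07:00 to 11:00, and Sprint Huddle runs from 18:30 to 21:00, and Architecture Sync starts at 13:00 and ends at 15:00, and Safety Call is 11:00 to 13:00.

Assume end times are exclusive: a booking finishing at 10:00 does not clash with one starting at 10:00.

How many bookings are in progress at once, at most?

3

Sort all start/end points and keep a running count:
07:00 start Vendor Check-in → 1
08:00 start Outreach Debrief → 2
10:00 start Release Call → 3
11:00 end Outreach Debrief → 2
11:00 end Vendor Check-in → 1
11:00 start Safety Call → 2
13:00 end Safety Call → 1
13:00 start Architecture Sync → 2
13:00 start Release Workshop → 3
13:30 end Release Call → 2
14:00 end Release Workshop → 1
15:00 end Architecture Sync → 0
18:30 start Sprint Huddle → 1
21:00 end Sprint Huddle → 0
Peak is 3, at 10:00 (Outreach Debrief, Release Call, Vendor Check-in).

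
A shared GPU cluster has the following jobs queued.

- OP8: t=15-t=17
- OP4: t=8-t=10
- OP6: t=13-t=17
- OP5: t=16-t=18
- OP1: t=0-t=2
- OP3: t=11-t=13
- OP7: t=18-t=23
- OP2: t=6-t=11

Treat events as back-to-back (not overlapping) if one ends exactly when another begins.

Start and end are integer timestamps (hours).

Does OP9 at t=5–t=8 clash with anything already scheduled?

Yes — it overlaps OP2

OP1: ends t=2 at or before OP9 starts t=5 → clear.
OP2: starts t=6 before OP9 ends t=8, and ends t=11 after OP9 starts t=5 → overlap.
OP4: starts t=8 at or after OP9 ends t=8 → clear.
OP3: starts t=11 at or after OP9 ends t=8 → clear.
OP6: starts t=13 at or after OP9 ends t=8 → clear.
OP8: starts t=15 at or after OP9 ends t=8 → clear.
OP5: starts t=16 at or after OP9 ends t=8 → clear.
OP7: starts t=18 at or after OP9 ends t=8 → clear.
OP9 overlaps OP2.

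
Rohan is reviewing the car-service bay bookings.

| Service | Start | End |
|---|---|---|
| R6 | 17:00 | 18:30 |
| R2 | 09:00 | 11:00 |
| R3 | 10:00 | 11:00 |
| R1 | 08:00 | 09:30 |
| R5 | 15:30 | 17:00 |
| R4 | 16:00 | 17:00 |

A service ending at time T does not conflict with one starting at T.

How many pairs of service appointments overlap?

3

Sorted by start: R1, R2, R3, R5, R4, R6.
R2 starts before R1 ends → R1 and R2 overlap.
R3 starts after R1 ends; R1 is clear from here.
R3 starts before R2 ends → R2 and R3 overlap.
R5 starts after R2 ends; R2 is clear from here.
R5 starts after R3 ends; R3 is clear from here.
R4 starts before R5 ends → R5 and R4 overlap.
R6 starts exactly when R5 ends (back-to-back, no overlap).
R6 starts exactly when R4 ends (back-to-back, no overlap).
Overlapping pairs: R1 & R2, R2 & R3, R4 & R5 — 3 in total.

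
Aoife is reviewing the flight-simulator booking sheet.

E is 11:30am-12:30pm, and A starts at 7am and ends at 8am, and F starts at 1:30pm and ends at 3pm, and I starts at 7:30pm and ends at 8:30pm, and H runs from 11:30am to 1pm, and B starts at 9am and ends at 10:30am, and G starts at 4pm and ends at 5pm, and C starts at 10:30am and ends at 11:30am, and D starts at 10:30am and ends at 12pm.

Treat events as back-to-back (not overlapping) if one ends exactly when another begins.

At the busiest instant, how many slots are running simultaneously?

3

Walk through starts and ends in time order (an end at T is processed before a start at T):
7am start A → 1
8am end A → 0
9am start B → 1
10:30am end B → 0
10:30am start C → 1
10:30am start D → 2
11:30am end C → 1
11:30am start E → 2
11:30am start H → 3
12pm end D → 2
12:30pm end E → 1
1pm end H → 0
1:30pm start F → 1
3pm end F → 0
4pm start G → 1
5pm end G → 0
7:30pm start I → 1
8:30pm end I → 0
Peak is 3, at 11:30am (D, E, H).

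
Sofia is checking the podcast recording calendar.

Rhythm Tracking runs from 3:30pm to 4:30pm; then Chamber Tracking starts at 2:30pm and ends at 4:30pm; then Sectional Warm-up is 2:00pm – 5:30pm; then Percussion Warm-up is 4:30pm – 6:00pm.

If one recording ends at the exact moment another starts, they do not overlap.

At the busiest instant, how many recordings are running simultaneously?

Sort all start/end points and keep a running count:
2:00pm start Sectional Warm-up → 1
2:30pm start Chamber Tracking → 2
3:30pm start Rhythm Tracking → 3
4:30pm end Chamber Tracking → 2
4:30pm end Rhythm Tracking → 1
4:30pm start Percussion Warm-up → 2
5:30pm end Sectional Warm-up → 1
6:00pm end Percussion Warm-up → 0
Peak is 3, at 3:30pm (Chamber Tracking, Rhythm Tracking, Sectional Warm-up).

3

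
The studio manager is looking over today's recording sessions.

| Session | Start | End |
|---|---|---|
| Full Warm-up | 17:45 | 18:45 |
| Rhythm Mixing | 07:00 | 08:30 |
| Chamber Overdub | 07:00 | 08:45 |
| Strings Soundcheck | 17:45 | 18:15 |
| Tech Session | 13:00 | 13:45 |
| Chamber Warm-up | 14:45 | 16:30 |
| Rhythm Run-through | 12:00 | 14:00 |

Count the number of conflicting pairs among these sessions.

Two intervals overlap when each starts before the other ends.
Sorted by start: Chamber Overdub, Rhythm Mixing, Rhythm Run-through, Tech Session, Chamber Warm-up, Full Warm-up, Strings Soundcheck.
Rhythm Mixing starts before Chamber Overdub ends → Chamber Overdub and Rhythm Mixing overlap.
Rhythm Run-through starts after Chamber Overdub ends, so nothing later overlaps Chamber Overdub either.
Rhythm Run-through starts after Rhythm Mixing ends, so nothing later overlaps Rhythm Mixing either.
Tech Session starts before Rhythm Run-through ends → Rhythm Run-through and Tech Session overlap.
Chamber Warm-up starts after Rhythm Run-through ends, so nothing later overlaps Rhythm Run-through either.
Chamber Warm-up starts after Tech Session ends, so nothing later overlaps Tech Session either.
Full Warm-up starts after Chamber Warm-up ends, so nothing later overlaps Chamber Warm-up either.
Strings Soundcheck starts before Full Warm-up ends → Full Warm-up and Strings Soundcheck overlap.
Overlapping pairs: Chamber Overdub & Rhythm Mixing, Full Warm-up & Strings Soundcheck, Rhythm Run-through & Tech Session — 3 in total.

3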